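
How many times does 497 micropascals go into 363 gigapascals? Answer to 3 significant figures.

730000000000000

(363 × 10^9) / (497 × 10^-6) = 0.7304 × 10^15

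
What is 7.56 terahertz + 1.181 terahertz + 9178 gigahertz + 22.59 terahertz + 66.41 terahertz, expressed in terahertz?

106.919 terahertz

In terahertz:
  7.56 terahertz → 7.56
  1.181 terahertz → 1.181
  9178 gigahertz = 9178 × 10⁻³ terahertz = 9.178
  22.59 terahertz → 22.59
  66.41 terahertz → 66.41
Sum: 7.56 + 1.181 + 9.178 + 22.59 + 66.41 = 106.919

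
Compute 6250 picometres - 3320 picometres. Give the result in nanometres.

2.93 nanometres

In nanometres:
  6250 picometres = 6250 × 10⁻³ nanometres = 6.25
  3320 picometres = 3320 × 10⁻³ nanometres = 3.32
Difference: 6.25 - 3.32 = 2.93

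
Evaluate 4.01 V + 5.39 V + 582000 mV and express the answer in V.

591.4 V

In V:
  4.01 V → 4.01
  5.39 V → 5.39
  582000 mV = 582000e-3 V = 582
Sum: 4.01 + 5.39 + 582 = 591.4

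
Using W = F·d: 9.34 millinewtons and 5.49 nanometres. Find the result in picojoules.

9.34 × 10^-3 × 5.49 × 10^-9 = 51.2766 × 10^-12 J

51.2766 picojoules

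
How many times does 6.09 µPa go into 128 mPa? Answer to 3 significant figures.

21000

(128e-3) / (6.09e-6) = 21.02e3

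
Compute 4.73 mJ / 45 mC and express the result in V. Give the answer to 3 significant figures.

0.105 V

(4.73 × 10⁻³) / (45 × 10⁻³) = 0.10511 V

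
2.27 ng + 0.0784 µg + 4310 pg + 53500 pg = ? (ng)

138.48 ng

In ng:
  2.27 ng → 2.27
  0.0784 µg = 0.0784 × 10³ ng = 78.4
  4310 pg = 4310 × 10⁻³ ng = 4.31
  53500 pg = 53500 × 10⁻³ ng = 53.5
Sum: 2.27 + 78.4 + 4.31 + 53.5 = 138.48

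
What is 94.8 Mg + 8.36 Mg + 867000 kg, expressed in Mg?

970.16 Mg

In Mg:
  94.8 Mg → 94.8
  8.36 Mg → 8.36
  867000 kg = 867000e-3 Mg = 867
Sum: 94.8 + 8.36 + 867 = 970.16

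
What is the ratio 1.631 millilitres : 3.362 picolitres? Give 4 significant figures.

(1.631 × 10^-3) / (3.362 × 10^-12) = 0.48513 × 10^9

485100000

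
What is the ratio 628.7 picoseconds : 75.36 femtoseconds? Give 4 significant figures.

8343

(628.7 × 10^-12) / (75.36 × 10^-15) = 8.3426 × 10^3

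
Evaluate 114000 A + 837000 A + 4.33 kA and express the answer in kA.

955.33 kA

In kA:
  114000 A = 114000 × 10^-3 kA = 114
  837000 A = 837000 × 10^-3 kA = 837
  4.33 kA → 4.33
Sum: 114 + 837 + 4.33 = 955.33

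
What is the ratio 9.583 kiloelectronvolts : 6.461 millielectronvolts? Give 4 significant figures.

(9.583 × 10³) / (6.461 × 10⁻³) = 1.4832 × 10⁶

1483000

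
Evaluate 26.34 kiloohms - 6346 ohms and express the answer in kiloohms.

In kiloohms:
  26.34 kiloohms → 26.34
  6346 ohms = 6346 × 10^-3 kiloohms = 6.346
Difference: 26.34 - 6.346 = 19.994

19.994 kiloohms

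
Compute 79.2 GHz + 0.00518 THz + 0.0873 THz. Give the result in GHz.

171.68 GHz

In GHz:
  79.2 GHz → 79.2
  0.00518 THz = 0.00518e3 GHz = 5.18
  0.0873 THz = 0.0873e3 GHz = 87.3
Sum: 79.2 + 5.18 + 87.3 = 171.68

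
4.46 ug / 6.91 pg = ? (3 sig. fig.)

(4.46e-6) / (6.91e-12) = 0.6454e6

645000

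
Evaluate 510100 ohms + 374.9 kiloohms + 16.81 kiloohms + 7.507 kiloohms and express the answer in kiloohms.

In kiloohms:
  510100 ohms = 510100e-3 kiloohms = 510.1
  374.9 kiloohms → 374.9
  16.81 kiloohms → 16.81
  7.507 kiloohms → 7.507
Sum: 510.1 + 374.9 + 16.81 + 7.507 = 909.317

909.317 kiloohms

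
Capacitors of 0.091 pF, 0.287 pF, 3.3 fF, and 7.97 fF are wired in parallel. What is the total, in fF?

389.27 fF

In fF:
  0.091 pF = 0.091 × 10^3 fF = 91
  0.287 pF = 0.287 × 10^3 fF = 287
  3.3 fF → 3.3
  7.97 fF → 7.97
Sum: 91 + 287 + 3.3 + 7.97 = 389.27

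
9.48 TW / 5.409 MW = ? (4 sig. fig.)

(9.48e12) / (5.409e6) = 1.7526e6

1753000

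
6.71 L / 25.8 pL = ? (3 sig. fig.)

(6.71) / (25.8 × 10^-12) = 0.2601 × 10^12

260000000000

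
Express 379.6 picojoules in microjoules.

0.0003796 microjoules

pico = 10^-12, micro = 10^-6; factor is 10^-6.
379.6 × 10^-6 = 0.0003796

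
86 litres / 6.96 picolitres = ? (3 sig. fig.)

(86) / (6.96e-12) = 12.36e12

12400000000000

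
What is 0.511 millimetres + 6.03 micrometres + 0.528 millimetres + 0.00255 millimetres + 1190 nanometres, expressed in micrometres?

1048.77 micrometres

In micrometres:
  0.511 millimetres = 0.511 × 10³ micrometres = 511
  6.03 micrometres → 6.03
  0.528 millimetres = 0.528 × 10³ micrometres = 528
  0.00255 millimetres = 0.00255 × 10³ micrometres = 2.55
  1190 nanometres = 1190 × 10⁻³ micrometres = 1.19
Sum: 511 + 6.03 + 528 + 2.55 + 1.19 = 1048.77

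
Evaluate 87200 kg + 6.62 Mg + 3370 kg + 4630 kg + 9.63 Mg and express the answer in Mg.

In Mg:
  87200 kg = 87200 × 10^-3 Mg = 87.2
  6.62 Mg → 6.62
  3370 kg = 3370 × 10^-3 Mg = 3.37
  4630 kg = 4630 × 10^-3 Mg = 4.63
  9.63 Mg → 9.63
Sum: 87.2 + 6.62 + 3.37 + 4.63 + 9.63 = 111.45

111.45 Mg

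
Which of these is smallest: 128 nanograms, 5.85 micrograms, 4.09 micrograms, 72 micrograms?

128 nanograms

128 nanograms = 0.000000128 grams
5.85 micrograms = 0.00000585 grams
4.09 micrograms = 0.00000409 grams
72 micrograms = 0.000072 grams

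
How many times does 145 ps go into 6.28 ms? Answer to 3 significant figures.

43300000

(6.28 × 10⁻³) / (145 × 10⁻¹²) = 0.04331 × 10⁹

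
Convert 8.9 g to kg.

(no prefix) = 10⁰, kilo = 10³; factor is 10⁻³.
8.9 × 10⁻³ = 0.0089

0.0089 kg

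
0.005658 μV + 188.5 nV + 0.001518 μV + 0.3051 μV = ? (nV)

500.776 nV

In nV:
  0.005658 μV = 0.005658e3 nV = 5.658
  188.5 nV → 188.5
  0.001518 μV = 0.001518e3 nV = 1.518
  0.3051 μV = 0.3051e3 nV = 305.1
Sum: 5.658 + 188.5 + 1.518 + 305.1 = 500.776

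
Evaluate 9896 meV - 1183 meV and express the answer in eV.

In eV:
  9896 meV = 9896e-3 eV = 9.896
  1183 meV = 1183e-3 eV = 1.183
Difference: 9.896 - 1.183 = 8.713

8.713 eV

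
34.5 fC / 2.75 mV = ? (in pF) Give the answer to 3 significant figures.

12.5 pF

(34.5e-15) / (2.75e-3) = 12.545e-12 F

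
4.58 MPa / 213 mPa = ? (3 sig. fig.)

(4.58e6) / (213e-3) = 0.0215e9

21500000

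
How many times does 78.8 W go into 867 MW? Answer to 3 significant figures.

11000000

(867 × 10^6) / (78.8) = 11 × 10^6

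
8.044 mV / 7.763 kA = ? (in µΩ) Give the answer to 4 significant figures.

1.036 µΩ

(8.044 × 10^-3) / (7.763 × 10^3) = 1.0362 × 10^-6 Ω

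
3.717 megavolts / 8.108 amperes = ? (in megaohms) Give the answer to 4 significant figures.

0.4584 megaohms

(3.717 × 10^6) / (8.108) = 0.458436 × 10^6 Ω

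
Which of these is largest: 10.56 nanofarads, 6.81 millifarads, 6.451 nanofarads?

6.81 millifarads

10.56 nanofarads = 0.00000001056 farads
6.81 millifarads = 0.00681 farads
6.451 nanofarads = 0.000000006451 farads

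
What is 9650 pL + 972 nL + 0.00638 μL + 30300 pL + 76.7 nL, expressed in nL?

In nL:
  9650 pL = 9650 × 10^-3 nL = 9.65
  972 nL → 972
  0.00638 μL = 0.00638 × 10^3 nL = 6.38
  30300 pL = 30300 × 10^-3 nL = 30.3
  76.7 nL → 76.7
Sum: 9.65 + 972 + 6.38 + 30.3 + 76.7 = 1095.03

1095.03 nL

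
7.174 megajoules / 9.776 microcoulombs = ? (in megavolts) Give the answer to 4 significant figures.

(7.174 × 10⁶) / (9.776 × 10⁻⁶) = 0.733838 × 10¹² V

733800 megavolts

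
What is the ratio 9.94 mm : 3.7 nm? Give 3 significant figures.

(9.94 × 10^-3) / (3.7 × 10^-9) = 2.686 × 10^6

2690000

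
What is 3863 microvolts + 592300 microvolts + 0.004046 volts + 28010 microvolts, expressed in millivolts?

In millivolts:
  3863 microvolts = 3863 × 10^-3 millivolts = 3.863
  592300 microvolts = 592300 × 10^-3 millivolts = 592.3
  0.004046 volts = 0.004046 × 10^3 millivolts = 4.046
  28010 microvolts = 28010 × 10^-3 millivolts = 28.01
Sum: 3.863 + 592.3 + 4.046 + 28.01 = 628.219

628.219 millivolts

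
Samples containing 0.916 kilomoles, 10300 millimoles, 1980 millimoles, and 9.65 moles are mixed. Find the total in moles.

937.93 moles

In moles:
  0.916 kilomoles = 0.916e3 moles = 916
  10300 millimoles = 10300e-3 moles = 10.3
  1980 millimoles = 1980e-3 moles = 1.98
  9.65 moles → 9.65
Sum: 916 + 10.3 + 1.98 + 9.65 = 937.93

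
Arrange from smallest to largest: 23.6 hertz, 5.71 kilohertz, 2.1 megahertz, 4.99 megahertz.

23.6 hertz < 5.71 kilohertz < 2.1 megahertz < 4.99 megahertz

23.6 hertz = 23.6 hertz
5.71 kilohertz = 5710 hertz
2.1 megahertz = 2100000 hertz
4.99 megahertz = 4990000 hertz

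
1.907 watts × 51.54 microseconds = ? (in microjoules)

98.28678 microjoules

1.907 × 51.54 × 10^-6 = 98.28678 × 10^-6 J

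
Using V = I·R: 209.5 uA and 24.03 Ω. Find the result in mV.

5.034285 mV

209.5e-6 × 24.03 = 5034.285e-6 V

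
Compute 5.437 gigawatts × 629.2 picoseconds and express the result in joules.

3.4209604 joules

5.437 × 10⁹ × 629.2 × 10⁻¹² = 3420.9604 × 10⁻³ J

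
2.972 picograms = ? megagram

pico = 1e-12, mega = 1e6; factor is 1e-18.
2.972 × 1e-18 = 0.000000000000000002972

0.000000000000000002972 megagrams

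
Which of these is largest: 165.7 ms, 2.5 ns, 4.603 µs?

165.7 ms = 0.1657 s
2.5 ns = 0.0000000025 s
4.603 µs = 0.000004603 s

165.7 ms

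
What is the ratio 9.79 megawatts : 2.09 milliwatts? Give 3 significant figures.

(9.79 × 10^6) / (2.09 × 10^-3) = 4.684 × 10^9

4680000000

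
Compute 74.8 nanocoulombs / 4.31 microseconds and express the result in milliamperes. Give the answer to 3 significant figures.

(74.8 × 10⁻⁹) / (4.31 × 10⁻⁶) = 17.355 × 10⁻³ A

17.4 milliamperes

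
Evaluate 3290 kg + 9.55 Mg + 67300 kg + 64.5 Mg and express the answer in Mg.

144.64 Mg

In Mg:
  3290 kg = 3290 × 10^-3 Mg = 3.29
  9.55 Mg → 9.55
  67300 kg = 67300 × 10^-3 Mg = 67.3
  64.5 Mg → 64.5
Sum: 3.29 + 9.55 + 67.3 + 64.5 = 144.64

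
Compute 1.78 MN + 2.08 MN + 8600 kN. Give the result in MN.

In MN:
  1.78 MN → 1.78
  2.08 MN → 2.08
  8600 kN = 8600 × 10⁻³ MN = 8.6
Sum: 1.78 + 2.08 + 8.6 = 12.46

12.46 MN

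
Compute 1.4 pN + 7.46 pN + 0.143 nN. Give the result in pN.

In pN:
  1.4 pN → 1.4
  7.46 pN → 7.46
  0.143 nN = 0.143e3 pN = 143
Sum: 1.4 + 7.46 + 143 = 151.86

151.86 pN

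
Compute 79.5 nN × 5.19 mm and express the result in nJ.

0.412605 nJ

79.5 × 10⁻⁹ × 5.19 × 10⁻³ = 412.605 × 10⁻¹² J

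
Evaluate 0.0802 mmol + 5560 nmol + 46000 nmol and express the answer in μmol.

In μmol:
  0.0802 mmol = 0.0802 × 10^3 μmol = 80.2
  5560 nmol = 5560 × 10^-3 μmol = 5.56
  46000 nmol = 46000 × 10^-3 μmol = 46
Sum: 80.2 + 5.56 + 46 = 131.76

131.76 μmol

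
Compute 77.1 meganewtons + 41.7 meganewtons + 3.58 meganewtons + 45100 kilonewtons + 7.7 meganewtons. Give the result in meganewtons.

175.18 meganewtons

In meganewtons:
  77.1 meganewtons → 77.1
  41.7 meganewtons → 41.7
  3.58 meganewtons → 3.58
  45100 kilonewtons = 45100 × 10⁻³ meganewtons = 45.1
  7.7 meganewtons → 7.7
Sum: 77.1 + 41.7 + 3.58 + 45.1 + 7.7 = 175.18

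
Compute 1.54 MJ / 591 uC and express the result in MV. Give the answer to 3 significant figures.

(1.54 × 10⁶) / (591 × 10⁻⁶) = 0.0026058 × 10¹² V

2610 MV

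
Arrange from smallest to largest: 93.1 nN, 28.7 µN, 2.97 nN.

2.97 nN < 93.1 nN < 28.7 µN

93.1 nN = 0.0000000931 N
28.7 µN = 0.0000287 N
2.97 nN = 0.00000000297 N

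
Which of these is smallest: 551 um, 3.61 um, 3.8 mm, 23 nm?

23 nm

551 um = 0.000551 m
3.61 um = 0.00000361 m
3.8 mm = 0.0038 m
23 nm = 0.000000023 m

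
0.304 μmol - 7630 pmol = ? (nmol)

296.37 nmol

In nmol:
  0.304 μmol = 0.304e3 nmol = 304
  7630 pmol = 7630e-3 nmol = 7.63
Difference: 304 - 7.63 = 296.37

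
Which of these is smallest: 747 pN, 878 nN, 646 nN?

747 pN

747 pN = 0.000000000747 N
878 nN = 0.000000878 N
646 nN = 0.000000646 N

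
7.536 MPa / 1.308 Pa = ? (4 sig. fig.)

(7.536 × 10⁶) / (1.308) = 5.7615 × 10⁶

5761000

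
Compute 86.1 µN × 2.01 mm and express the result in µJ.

0.173061 µJ

86.1 × 10⁻⁶ × 2.01 × 10⁻³ = 173.061 × 10⁻⁹ J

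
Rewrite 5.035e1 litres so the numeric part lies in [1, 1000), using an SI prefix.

50.35 litres

= 50.35 litres; mantissa already in [1, 1000).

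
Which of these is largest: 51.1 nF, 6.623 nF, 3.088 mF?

51.1 nF = 0.0000000511 F
6.623 nF = 0.000000006623 F
3.088 mF = 0.003088 F

3.088 mF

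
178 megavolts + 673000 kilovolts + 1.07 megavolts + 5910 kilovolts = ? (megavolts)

In megavolts:
  178 megavolts → 178
  673000 kilovolts = 673000 × 10⁻³ megavolts = 673
  1.07 megavolts → 1.07
  5910 kilovolts = 5910 × 10⁻³ megavolts = 5.91
Sum: 178 + 673 + 1.07 + 5.91 = 857.98

857.98 megavolts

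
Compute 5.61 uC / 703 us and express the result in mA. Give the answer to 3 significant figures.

(5.61e-6) / (703e-6) = 0.0079801 A

7.98 mA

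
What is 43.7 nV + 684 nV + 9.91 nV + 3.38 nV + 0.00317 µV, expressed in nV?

744.16 nV

In nV:
  43.7 nV → 43.7
  684 nV → 684
  9.91 nV → 9.91
  3.38 nV → 3.38
  0.00317 µV = 0.00317 × 10³ nV = 3.17
Sum: 43.7 + 684 + 9.91 + 3.38 + 3.17 = 744.16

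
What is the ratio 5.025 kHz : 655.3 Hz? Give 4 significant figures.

7.668

(5.025 × 10^3) / (655.3) = 0.0076682 × 10^3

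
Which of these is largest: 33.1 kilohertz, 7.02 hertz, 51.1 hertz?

33.1 kilohertz

33.1 kilohertz = 33100 hertz
7.02 hertz = 7.02 hertz
51.1 hertz = 51.1 hertz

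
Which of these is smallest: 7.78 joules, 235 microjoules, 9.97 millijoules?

7.78 joules = 7.78 joules
235 microjoules = 0.000235 joules
9.97 millijoules = 0.00997 joules

235 microjoules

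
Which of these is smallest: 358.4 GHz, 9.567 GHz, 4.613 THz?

358.4 GHz = 358400000000 Hz
9.567 GHz = 9567000000 Hz
4.613 THz = 4613000000000 Hz

9.567 GHz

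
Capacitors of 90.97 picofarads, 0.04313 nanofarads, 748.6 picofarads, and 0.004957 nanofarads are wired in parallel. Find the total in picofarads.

In picofarads:
  90.97 picofarads → 90.97
  0.04313 nanofarads = 0.04313e3 picofarads = 43.13
  748.6 picofarads → 748.6
  0.004957 nanofarads = 0.004957e3 picofarads = 4.957
Sum: 90.97 + 43.13 + 748.6 + 4.957 = 887.657

887.657 picofarads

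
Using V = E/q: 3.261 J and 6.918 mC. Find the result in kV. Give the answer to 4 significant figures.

(3.261) / (6.918 × 10^-3) = 0.471379 × 10^3 V

0.4714 kV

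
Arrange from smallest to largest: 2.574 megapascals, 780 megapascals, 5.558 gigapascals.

2.574 megapascals < 780 megapascals < 5.558 gigapascals

2.574 megapascals = 2574000 pascals
780 megapascals = 780000000 pascals
5.558 gigapascals = 5558000000 pascals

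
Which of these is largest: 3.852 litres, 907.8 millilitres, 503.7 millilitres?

3.852 litres = 3.852 litres
907.8 millilitres = 0.9078 litres
503.7 millilitres = 0.5037 litres

3.852 litres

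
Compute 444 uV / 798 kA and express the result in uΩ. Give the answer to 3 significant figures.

0.000556 uΩ

(444 × 10⁻⁶) / (798 × 10³) = 0.55639 × 10⁻⁹ Ω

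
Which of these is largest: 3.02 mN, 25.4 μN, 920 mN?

920 mN

3.02 mN = 0.00302 N
25.4 μN = 0.0000254 N
920 mN = 0.92 N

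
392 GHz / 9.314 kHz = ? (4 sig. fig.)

42090000

(392e9) / (9.314e3) = 42.087e6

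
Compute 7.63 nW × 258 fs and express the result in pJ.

0.00000000196854 pJ

7.63e-9 × 258e-15 = 1968.54e-24 J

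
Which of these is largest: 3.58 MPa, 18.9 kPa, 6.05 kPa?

3.58 MPa = 3580000 Pa
18.9 kPa = 18900 Pa
6.05 kPa = 6050 Pa

3.58 MPa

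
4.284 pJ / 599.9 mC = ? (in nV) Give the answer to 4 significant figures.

0.007141 nV

(4.284e-12) / (599.9e-3) = 0.00714119e-9 V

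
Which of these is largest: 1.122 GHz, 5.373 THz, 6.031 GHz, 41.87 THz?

41.87 THz

1.122 GHz = 1122000000 Hz
5.373 THz = 5373000000000 Hz
6.031 GHz = 6031000000 Hz
41.87 THz = 41870000000000 Hz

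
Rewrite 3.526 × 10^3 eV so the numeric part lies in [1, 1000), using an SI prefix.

3.526 keV

= 3.526 × 10^3 eV; 10^3 is kilo.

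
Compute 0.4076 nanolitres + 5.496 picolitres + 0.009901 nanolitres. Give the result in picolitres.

422.997 picolitres

In picolitres:
  0.4076 nanolitres = 0.4076 × 10³ picolitres = 407.6
  5.496 picolitres → 5.496
  0.009901 nanolitres = 0.009901 × 10³ picolitres = 9.901
Sum: 407.6 + 5.496 + 9.901 = 422.997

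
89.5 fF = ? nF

femto = 10^-15, nano = 10^-9; factor is 10^-6.
89.5 × 10^-6 = 0.0000895

0.0000895 nF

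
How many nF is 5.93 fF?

femto = 10^-15, nano = 10^-9; factor is 10^-6.
5.93 × 10^-6 = 0.00000593

0.00000593 nF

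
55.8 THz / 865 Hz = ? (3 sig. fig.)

(55.8 × 10¹²) / (865) = 0.06451 × 10¹²

64500000000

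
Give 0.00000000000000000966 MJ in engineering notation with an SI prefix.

= 9.66 × 10⁻¹² J; 10⁻¹² is pico.

9.66 pJ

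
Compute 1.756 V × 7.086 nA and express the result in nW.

1.756 × 7.086e-9 = 12.443016e-9 W

12.443016 nW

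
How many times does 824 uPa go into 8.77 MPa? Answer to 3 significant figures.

10600000000

(8.77 × 10⁶) / (824 × 10⁻⁶) = 0.01064 × 10¹²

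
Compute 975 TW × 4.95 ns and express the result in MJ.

4.82625 MJ

975e12 × 4.95e-9 = 4826.25e3 J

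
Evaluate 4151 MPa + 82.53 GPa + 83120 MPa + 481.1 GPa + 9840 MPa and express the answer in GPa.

660.741 GPa

In GPa:
  4151 MPa = 4151 × 10⁻³ GPa = 4.151
  82.53 GPa → 82.53
  83120 MPa = 83120 × 10⁻³ GPa = 83.12
  481.1 GPa → 481.1
  9840 MPa = 9840 × 10⁻³ GPa = 9.84
Sum: 4.151 + 82.53 + 83.12 + 481.1 + 9.84 = 660.741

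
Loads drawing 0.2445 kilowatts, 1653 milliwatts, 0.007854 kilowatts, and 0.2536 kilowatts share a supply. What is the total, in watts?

507.607 watts

In watts:
  0.2445 kilowatts = 0.2445 × 10^3 watts = 244.5
  1653 milliwatts = 1653 × 10^-3 watts = 1.653
  0.007854 kilowatts = 0.007854 × 10^3 watts = 7.854
  0.2536 kilowatts = 0.2536 × 10^3 watts = 253.6
Sum: 244.5 + 1.653 + 7.854 + 253.6 = 507.607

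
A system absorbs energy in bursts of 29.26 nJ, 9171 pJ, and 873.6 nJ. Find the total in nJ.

912.031 nJ

In nJ:
  29.26 nJ → 29.26
  9171 pJ = 9171e-3 nJ = 9.171
  873.6 nJ → 873.6
Sum: 29.26 + 9.171 + 873.6 = 912.031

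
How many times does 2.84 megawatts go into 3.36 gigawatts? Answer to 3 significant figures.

(3.36 × 10⁹) / (2.84 × 10⁶) = 1.183 × 10³

1180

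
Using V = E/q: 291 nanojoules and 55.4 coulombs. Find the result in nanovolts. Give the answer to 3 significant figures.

5.25 nanovolts

(291e-9) / (55.4) = 5.2527e-9 V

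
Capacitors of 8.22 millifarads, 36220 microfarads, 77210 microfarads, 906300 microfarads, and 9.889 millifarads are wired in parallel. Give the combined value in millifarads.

1037.839 millifarads

In millifarads:
  8.22 millifarads → 8.22
  36220 microfarads = 36220 × 10⁻³ millifarads = 36.22
  77210 microfarads = 77210 × 10⁻³ millifarads = 77.21
  906300 microfarads = 906300 × 10⁻³ millifarads = 906.3
  9.889 millifarads → 9.889
Sum: 8.22 + 36.22 + 77.21 + 906.3 + 9.889 = 1037.839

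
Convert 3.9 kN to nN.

kilo = 10³, nano = 10⁻⁹; factor is 10¹².
3.9 × 10¹² = 3900000000000

3900000000000 nN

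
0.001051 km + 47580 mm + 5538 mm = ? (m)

54.169 m

In m:
  0.001051 km = 0.001051 × 10^3 m = 1.051
  47580 mm = 47580 × 10^-3 m = 47.58
  5538 mm = 5538 × 10^-3 m = 5.538
Sum: 1.051 + 47.58 + 5.538 = 54.169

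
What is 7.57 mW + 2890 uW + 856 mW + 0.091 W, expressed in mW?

In mW:
  7.57 mW → 7.57
  2890 uW = 2890 × 10^-3 mW = 2.89
  856 mW → 856
  0.091 W = 0.091 × 10^3 mW = 91
Sum: 7.57 + 2.89 + 856 + 91 = 957.46

957.46 mW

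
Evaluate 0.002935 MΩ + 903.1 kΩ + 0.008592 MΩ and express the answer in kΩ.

914.627 kΩ

In kΩ:
  0.002935 MΩ = 0.002935 × 10³ kΩ = 2.935
  903.1 kΩ → 903.1
  0.008592 MΩ = 0.008592 × 10³ kΩ = 8.592
Sum: 2.935 + 903.1 + 8.592 = 914.627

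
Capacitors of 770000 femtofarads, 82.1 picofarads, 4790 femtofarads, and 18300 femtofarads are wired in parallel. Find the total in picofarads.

875.19 picofarads

In picofarads:
  770000 femtofarads = 770000e-3 picofarads = 770
  82.1 picofarads → 82.1
  4790 femtofarads = 4790e-3 picofarads = 4.79
  18300 femtofarads = 18300e-3 picofarads = 18.3
Sum: 770 + 82.1 + 4.79 + 18.3 = 875.19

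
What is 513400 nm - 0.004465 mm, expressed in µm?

508.935 µm

In µm:
  513400 nm = 513400 × 10⁻³ µm = 513.4
  0.004465 mm = 0.004465 × 10³ µm = 4.465
Difference: 513.4 - 4.465 = 508.935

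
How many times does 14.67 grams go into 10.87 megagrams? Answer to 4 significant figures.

(10.87 × 10^6) / (14.67) = 0.74097 × 10^6

741000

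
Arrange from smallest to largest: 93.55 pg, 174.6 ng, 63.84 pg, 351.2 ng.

63.84 pg < 93.55 pg < 174.6 ng < 351.2 ng

93.55 pg = 0.00000000009355 g
174.6 ng = 0.0000001746 g
63.84 pg = 0.00000000006384 g
351.2 ng = 0.0000003512 g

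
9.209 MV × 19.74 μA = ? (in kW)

9.209 × 10^6 × 19.74 × 10^-6 = 181.78566 W

0.18178566 kW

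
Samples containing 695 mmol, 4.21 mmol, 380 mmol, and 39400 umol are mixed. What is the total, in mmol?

In mmol:
  695 mmol → 695
  4.21 mmol → 4.21
  380 mmol → 380
  39400 umol = 39400 × 10⁻³ mmol = 39.4
Sum: 695 + 4.21 + 380 + 39.4 = 1118.61

1118.61 mmol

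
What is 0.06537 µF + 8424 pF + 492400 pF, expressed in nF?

In nF:
  0.06537 µF = 0.06537 × 10³ nF = 65.37
  8424 pF = 8424 × 10⁻³ nF = 8.424
  492400 pF = 492400 × 10⁻³ nF = 492.4
Sum: 65.37 + 8.424 + 492.4 = 566.194

566.194 nF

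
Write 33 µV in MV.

0.000000000033 MV

micro = 1e-6, mega = 1e6; factor is 1e-12.
33 × 1e-12 = 0.000000000033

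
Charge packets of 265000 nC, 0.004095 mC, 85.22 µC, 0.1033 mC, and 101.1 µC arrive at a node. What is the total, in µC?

In µC:
  265000 nC = 265000 × 10⁻³ µC = 265
  0.004095 mC = 0.004095 × 10³ µC = 4.095
  85.22 µC → 85.22
  0.1033 mC = 0.1033 × 10³ µC = 103.3
  101.1 µC → 101.1
Sum: 265 + 4.095 + 85.22 + 103.3 + 101.1 = 558.715

558.715 µC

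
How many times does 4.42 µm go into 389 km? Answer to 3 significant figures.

(389e3) / (4.42e-6) = 88.01e9

88000000000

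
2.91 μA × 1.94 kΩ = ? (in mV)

5.6454 mV

2.91e-6 × 1.94e3 = 5.6454e-3 V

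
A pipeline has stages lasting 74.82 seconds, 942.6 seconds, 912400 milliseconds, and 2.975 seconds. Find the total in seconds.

1932.795 seconds

In seconds:
  74.82 seconds → 74.82
  942.6 seconds → 942.6
  912400 milliseconds = 912400 × 10^-3 seconds = 912.4
  2.975 seconds → 2.975
Sum: 74.82 + 942.6 + 912.4 + 2.975 = 1932.795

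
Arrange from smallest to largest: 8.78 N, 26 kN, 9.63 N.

8.78 N = 8.78 N
26 kN = 26000 N
9.63 N = 9.63 N

8.78 N < 9.63 N < 26 kN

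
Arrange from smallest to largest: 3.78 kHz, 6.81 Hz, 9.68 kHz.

6.81 Hz < 3.78 kHz < 9.68 kHz

3.78 kHz = 3780 Hz
6.81 Hz = 6.81 Hz
9.68 kHz = 9680 Hz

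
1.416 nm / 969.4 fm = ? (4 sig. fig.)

1461

(1.416 × 10^-9) / (969.4 × 10^-15) = 0.0014607 × 10^6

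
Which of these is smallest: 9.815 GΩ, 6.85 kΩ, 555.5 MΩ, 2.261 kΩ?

2.261 kΩ

9.815 GΩ = 9815000000 Ω
6.85 kΩ = 6850 Ω
555.5 MΩ = 555500000 Ω
2.261 kΩ = 2261 Ω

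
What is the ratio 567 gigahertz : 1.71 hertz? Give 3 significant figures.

(567 × 10⁹) / (1.71) = 331.6 × 10⁹

332000000000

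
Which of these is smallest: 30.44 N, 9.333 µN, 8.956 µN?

30.44 N = 30.44 N
9.333 µN = 0.000009333 N
8.956 µN = 0.000008956 N

8.956 µN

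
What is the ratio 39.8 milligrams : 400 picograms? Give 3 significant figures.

(39.8 × 10⁻³) / (400 × 10⁻¹²) = 0.0995 × 10⁹

99500000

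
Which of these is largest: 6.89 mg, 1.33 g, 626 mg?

1.33 g

6.89 mg = 0.00689 g
1.33 g = 1.33 g
626 mg = 0.626 g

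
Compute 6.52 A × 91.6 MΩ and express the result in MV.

6.52 × 91.6 × 10^6 = 597.232 × 10^6 V

597.232 MV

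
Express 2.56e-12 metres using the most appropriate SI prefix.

= 2.56e-12 metres; 1e-12 is pico.

2.56 picometres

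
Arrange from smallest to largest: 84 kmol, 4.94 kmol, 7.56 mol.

7.56 mol < 4.94 kmol < 84 kmol

84 kmol = 84000 mol
4.94 kmol = 4940 mol
7.56 mol = 7.56 mol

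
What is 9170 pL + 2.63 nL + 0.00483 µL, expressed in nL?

16.63 nL

In nL:
  9170 pL = 9170 × 10⁻³ nL = 9.17
  2.63 nL → 2.63
  0.00483 µL = 0.00483 × 10³ nL = 4.83
Sum: 9.17 + 2.63 + 4.83 = 16.63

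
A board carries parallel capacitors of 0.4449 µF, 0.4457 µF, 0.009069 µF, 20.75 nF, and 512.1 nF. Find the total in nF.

In nF:
  0.4449 µF = 0.4449 × 10^3 nF = 444.9
  0.4457 µF = 0.4457 × 10^3 nF = 445.7
  0.009069 µF = 0.009069 × 10^3 nF = 9.069
  20.75 nF → 20.75
  512.1 nF → 512.1
Sum: 444.9 + 445.7 + 9.069 + 20.75 + 512.1 = 1432.519

1432.519 nF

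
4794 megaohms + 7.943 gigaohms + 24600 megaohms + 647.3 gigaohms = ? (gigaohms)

In gigaohms:
  4794 megaohms = 4794 × 10^-3 gigaohms = 4.794
  7.943 gigaohms → 7.943
  24600 megaohms = 24600 × 10^-3 gigaohms = 24.6
  647.3 gigaohms → 647.3
Sum: 4.794 + 7.943 + 24.6 + 647.3 = 684.637

684.637 gigaohms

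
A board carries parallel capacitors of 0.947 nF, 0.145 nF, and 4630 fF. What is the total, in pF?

1096.63 pF

In pF:
  0.947 nF = 0.947 × 10^3 pF = 947
  0.145 nF = 0.145 × 10^3 pF = 145
  4630 fF = 4630 × 10^-3 pF = 4.63
Sum: 947 + 145 + 4.63 = 1096.63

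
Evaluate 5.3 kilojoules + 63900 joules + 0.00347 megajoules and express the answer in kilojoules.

72.67 kilojoules

In kilojoules:
  5.3 kilojoules → 5.3
  63900 joules = 63900 × 10^-3 kilojoules = 63.9
  0.00347 megajoules = 0.00347 × 10^3 kilojoules = 3.47
Sum: 5.3 + 63.9 + 3.47 = 72.67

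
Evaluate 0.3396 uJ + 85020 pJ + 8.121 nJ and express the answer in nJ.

In nJ:
  0.3396 uJ = 0.3396 × 10^3 nJ = 339.6
  85020 pJ = 85020 × 10^-3 nJ = 85.02
  8.121 nJ → 8.121
Sum: 339.6 + 85.02 + 8.121 = 432.741

432.741 nJ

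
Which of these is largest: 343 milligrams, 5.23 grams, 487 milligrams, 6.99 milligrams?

343 milligrams = 0.343 grams
5.23 grams = 5.23 grams
487 milligrams = 0.487 grams
6.99 milligrams = 0.00699 grams

5.23 grams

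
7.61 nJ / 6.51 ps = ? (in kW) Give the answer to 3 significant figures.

1.17 kW

(7.61 × 10^-9) / (6.51 × 10^-12) = 1.169 × 10^3 W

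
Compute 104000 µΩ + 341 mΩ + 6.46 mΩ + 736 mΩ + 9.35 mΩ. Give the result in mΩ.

In mΩ:
  104000 µΩ = 104000 × 10^-3 mΩ = 104
  341 mΩ → 341
  6.46 mΩ → 6.46
  736 mΩ → 736
  9.35 mΩ → 9.35
Sum: 104 + 341 + 6.46 + 736 + 9.35 = 1196.81

1196.81 mΩ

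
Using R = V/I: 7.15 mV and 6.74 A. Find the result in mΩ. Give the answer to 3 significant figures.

(7.15e-3) / (6.74) = 1.0608e-3 Ω

1.06 mΩ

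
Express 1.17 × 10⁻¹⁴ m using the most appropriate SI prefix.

11.7 fm

= 11.7 × 10⁻¹⁵ m; 10⁻¹⁵ is femto.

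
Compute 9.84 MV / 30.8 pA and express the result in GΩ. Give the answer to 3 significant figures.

(9.84 × 10^6) / (30.8 × 10^-12) = 0.31948 × 10^18 Ω

319000000 GΩ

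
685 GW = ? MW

685000 MW

giga = 10⁹, mega = 10⁶; factor is 10³.
685 × 10³ = 685000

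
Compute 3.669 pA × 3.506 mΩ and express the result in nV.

0.000012863514 nV

3.669e-12 × 3.506e-3 = 12.863514e-15 V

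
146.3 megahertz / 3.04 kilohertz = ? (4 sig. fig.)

48120

(146.3 × 10^6) / (3.04 × 10^3) = 48.125 × 10^3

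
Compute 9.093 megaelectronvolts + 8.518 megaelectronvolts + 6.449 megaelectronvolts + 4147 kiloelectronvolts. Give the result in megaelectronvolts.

In megaelectronvolts:
  9.093 megaelectronvolts → 9.093
  8.518 megaelectronvolts → 8.518
  6.449 megaelectronvolts → 6.449
  4147 kiloelectronvolts = 4147e-3 megaelectronvolts = 4.147
Sum: 9.093 + 8.518 + 6.449 + 4.147 = 28.207

28.207 megaelectronvolts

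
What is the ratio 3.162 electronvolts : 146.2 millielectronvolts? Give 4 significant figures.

21.63

(3.162) / (146.2 × 10^-3) = 0.021628 × 10^3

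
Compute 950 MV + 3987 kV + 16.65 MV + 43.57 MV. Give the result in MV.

1014.207 MV

In MV:
  950 MV → 950
  3987 kV = 3987 × 10⁻³ MV = 3.987
  16.65 MV → 16.65
  43.57 MV → 43.57
Sum: 950 + 3.987 + 16.65 + 43.57 = 1014.207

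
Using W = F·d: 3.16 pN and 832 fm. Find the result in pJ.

3.16 × 10^-12 × 832 × 10^-15 = 2629.12 × 10^-27 J

0.00000000000262912 pJ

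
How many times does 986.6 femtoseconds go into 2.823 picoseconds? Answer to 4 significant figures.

2.861

(2.823e-12) / (986.6e-15) = 0.0028613e3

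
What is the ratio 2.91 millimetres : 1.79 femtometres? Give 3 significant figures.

1630000000000

(2.91 × 10^-3) / (1.79 × 10^-15) = 1.626 × 10^12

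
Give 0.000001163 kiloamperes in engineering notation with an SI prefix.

1.163 milliamperes

= 1.163e-3 amperes; 1e-3 is milli.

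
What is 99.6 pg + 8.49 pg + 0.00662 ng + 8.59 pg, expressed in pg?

In pg:
  99.6 pg → 99.6
  8.49 pg → 8.49
  0.00662 ng = 0.00662 × 10^3 pg = 6.62
  8.59 pg → 8.59
Sum: 99.6 + 8.49 + 6.62 + 8.59 = 123.3

123.3 pg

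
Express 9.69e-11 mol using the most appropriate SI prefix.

= 96.9e-12 mol; 1e-12 is pico.

96.9 pmol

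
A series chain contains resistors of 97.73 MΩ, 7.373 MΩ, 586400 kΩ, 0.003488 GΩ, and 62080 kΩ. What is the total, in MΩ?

In MΩ:
  97.73 MΩ → 97.73
  7.373 MΩ → 7.373
  586400 kΩ = 586400 × 10^-3 MΩ = 586.4
  0.003488 GΩ = 0.003488 × 10^3 MΩ = 3.488
  62080 kΩ = 62080 × 10^-3 MΩ = 62.08
Sum: 97.73 + 7.373 + 586.4 + 3.488 + 62.08 = 757.071

757.071 MΩ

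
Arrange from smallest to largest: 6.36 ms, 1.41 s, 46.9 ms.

6.36 ms = 0.00636 s
1.41 s = 1.41 s
46.9 ms = 0.0469 s

6.36 ms < 46.9 ms < 1.41 s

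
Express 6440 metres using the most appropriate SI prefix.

= 6.44e3 metres; 1e3 is kilo.

6.44 kilometres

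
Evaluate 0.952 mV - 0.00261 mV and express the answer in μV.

In μV:
  0.952 mV = 0.952 × 10^3 μV = 952
  0.00261 mV = 0.00261 × 10^3 μV = 2.61
Difference: 952 - 2.61 = 949.39

949.39 μV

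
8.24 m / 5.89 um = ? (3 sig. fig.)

(8.24) / (5.89 × 10⁻⁶) = 1.399 × 10⁶

1400000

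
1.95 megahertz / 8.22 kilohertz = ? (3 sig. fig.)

(1.95 × 10⁶) / (8.22 × 10³) = 0.2372 × 10³

237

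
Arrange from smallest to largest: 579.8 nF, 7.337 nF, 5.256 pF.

579.8 nF = 0.0000005798 F
7.337 nF = 0.000000007337 F
5.256 pF = 0.000000000005256 F

5.256 pF < 7.337 nF < 579.8 nF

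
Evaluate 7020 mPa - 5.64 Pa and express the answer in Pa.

1.38 Pa

In Pa:
  7020 mPa = 7020 × 10⁻³ Pa = 7.02
  5.64 Pa → 5.64
Difference: 7.02 - 5.64 = 1.38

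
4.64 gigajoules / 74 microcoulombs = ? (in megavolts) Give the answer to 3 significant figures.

(4.64 × 10^9) / (74 × 10^-6) = 0.062703 × 10^15 V

62700000 megavolts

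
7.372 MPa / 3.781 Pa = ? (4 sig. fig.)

1950000

(7.372 × 10⁶) / (3.781) = 1.9497 × 10⁶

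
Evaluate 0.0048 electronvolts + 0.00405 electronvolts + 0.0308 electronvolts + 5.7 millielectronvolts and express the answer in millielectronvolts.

In millielectronvolts:
  0.0048 electronvolts = 0.0048e3 millielectronvolts = 4.8
  0.00405 electronvolts = 0.00405e3 millielectronvolts = 4.05
  0.0308 electronvolts = 0.0308e3 millielectronvolts = 30.8
  5.7 millielectronvolts → 5.7
Sum: 4.8 + 4.05 + 30.8 + 5.7 = 45.35

45.35 millielectronvolts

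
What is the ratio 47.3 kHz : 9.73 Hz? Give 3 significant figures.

4860

(47.3 × 10³) / (9.73) = 4.861 × 10³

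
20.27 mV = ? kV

milli = 1e-3, kilo = 1e3; factor is 1e-6.
20.27 × 1e-6 = 0.00002027

0.00002027 kV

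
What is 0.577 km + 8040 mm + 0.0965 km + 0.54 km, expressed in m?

In m:
  0.577 km = 0.577 × 10^3 m = 577
  8040 mm = 8040 × 10^-3 m = 8.04
  0.0965 km = 0.0965 × 10^3 m = 96.5
  0.54 km = 0.54 × 10^3 m = 540
Sum: 577 + 8.04 + 96.5 + 540 = 1221.54

1221.54 m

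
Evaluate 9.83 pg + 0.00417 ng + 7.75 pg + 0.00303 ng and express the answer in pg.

24.78 pg

In pg:
  9.83 pg → 9.83
  0.00417 ng = 0.00417 × 10^3 pg = 4.17
  7.75 pg → 7.75
  0.00303 ng = 0.00303 × 10^3 pg = 3.03
Sum: 9.83 + 4.17 + 7.75 + 3.03 = 24.78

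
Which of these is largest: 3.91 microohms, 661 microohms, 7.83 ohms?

3.91 microohms = 0.00000391 ohms
661 microohms = 0.000661 ohms
7.83 ohms = 7.83 ohms

7.83 ohms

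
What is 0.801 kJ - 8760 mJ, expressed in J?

In J:
  0.801 kJ = 0.801 × 10³ J = 801
  8760 mJ = 8760 × 10⁻³ J = 8.76
Difference: 801 - 8.76 = 792.24

792.24 J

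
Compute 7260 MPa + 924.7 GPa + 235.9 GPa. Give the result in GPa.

In GPa:
  7260 MPa = 7260e-3 GPa = 7.26
  924.7 GPa → 924.7
  235.9 GPa → 235.9
Sum: 7.26 + 924.7 + 235.9 = 1167.86

1167.86 GPa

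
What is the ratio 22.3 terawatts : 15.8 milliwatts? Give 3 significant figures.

(22.3e12) / (15.8e-3) = 1.411e15

1410000000000000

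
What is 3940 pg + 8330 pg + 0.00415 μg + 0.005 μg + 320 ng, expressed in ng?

In ng:
  3940 pg = 3940 × 10^-3 ng = 3.94
  8330 pg = 8330 × 10^-3 ng = 8.33
  0.00415 μg = 0.00415 × 10^3 ng = 4.15
  0.005 μg = 0.005 × 10^3 ng = 5
  320 ng → 320
Sum: 3.94 + 8.33 + 4.15 + 5 + 320 = 341.42

341.42 ng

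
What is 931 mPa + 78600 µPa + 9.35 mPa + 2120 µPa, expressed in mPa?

In mPa:
  931 mPa → 931
  78600 µPa = 78600 × 10^-3 mPa = 78.6
  9.35 mPa → 9.35
  2120 µPa = 2120 × 10^-3 mPa = 2.12
Sum: 931 + 78.6 + 9.35 + 2.12 = 1021.07

1021.07 mPa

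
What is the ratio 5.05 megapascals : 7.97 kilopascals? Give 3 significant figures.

(5.05 × 10^6) / (7.97 × 10^3) = 0.6336 × 10^3

634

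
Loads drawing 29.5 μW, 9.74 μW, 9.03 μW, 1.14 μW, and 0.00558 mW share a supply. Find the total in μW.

54.99 μW

In μW:
  29.5 μW → 29.5
  9.74 μW → 9.74
  9.03 μW → 9.03
  1.14 μW → 1.14
  0.00558 mW = 0.00558 × 10^3 μW = 5.58
Sum: 29.5 + 9.74 + 9.03 + 1.14 + 5.58 = 54.99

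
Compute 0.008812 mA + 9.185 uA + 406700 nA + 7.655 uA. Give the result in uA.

In uA:
  0.008812 mA = 0.008812 × 10^3 uA = 8.812
  9.185 uA → 9.185
  406700 nA = 406700 × 10^-3 uA = 406.7
  7.655 uA → 7.655
Sum: 8.812 + 9.185 + 406.7 + 7.655 = 432.352

432.352 uA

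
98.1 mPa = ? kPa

milli = 10^-3, kilo = 10^3; factor is 10^-6.
98.1 × 10^-6 = 0.0000981

0.0000981 kPa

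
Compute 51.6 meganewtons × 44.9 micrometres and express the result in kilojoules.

2.31684 kilojoules

51.6 × 10^6 × 44.9 × 10^-6 = 2316.84 J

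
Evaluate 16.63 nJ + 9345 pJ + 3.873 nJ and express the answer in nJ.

29.848 nJ

In nJ:
  16.63 nJ → 16.63
  9345 pJ = 9345 × 10⁻³ nJ = 9.345
  3.873 nJ → 3.873
Sum: 16.63 + 9.345 + 3.873 = 29.848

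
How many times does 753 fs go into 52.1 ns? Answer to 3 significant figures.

69200

(52.1e-9) / (753e-15) = 0.06919e6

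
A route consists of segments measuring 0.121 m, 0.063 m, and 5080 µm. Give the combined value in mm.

189.08 mm

In mm:
  0.121 m = 0.121 × 10^3 mm = 121
  0.063 m = 0.063 × 10^3 mm = 63
  5080 µm = 5080 × 10^-3 mm = 5.08
Sum: 121 + 63 + 5.08 = 189.08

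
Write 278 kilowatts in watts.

278000 watts

kilo = 10^3, (no prefix) = 10^0; factor is 10^3.
278 × 10^3 = 278000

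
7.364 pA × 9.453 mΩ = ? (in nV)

7.364 × 10⁻¹² × 9.453 × 10⁻³ = 69.611892 × 10⁻¹⁵ V

0.000069611892 nV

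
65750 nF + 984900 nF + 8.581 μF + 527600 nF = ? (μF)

In μF:
  65750 nF = 65750e-3 μF = 65.75
  984900 nF = 984900e-3 μF = 984.9
  8.581 μF → 8.581
  527600 nF = 527600e-3 μF = 527.6
Sum: 65.75 + 984.9 + 8.581 + 527.6 = 1586.831

1586.831 μF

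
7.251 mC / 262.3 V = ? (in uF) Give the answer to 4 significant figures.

(7.251 × 10^-3) / (262.3) = 0.0276439 × 10^-3 F

27.64 uF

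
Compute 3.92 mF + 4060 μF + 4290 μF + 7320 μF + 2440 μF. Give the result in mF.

22.03 mF

In mF:
  3.92 mF → 3.92
  4060 μF = 4060e-3 mF = 4.06
  4290 μF = 4290e-3 mF = 4.29
  7320 μF = 7320e-3 mF = 7.32
  2440 μF = 2440e-3 mF = 2.44
Sum: 3.92 + 4.06 + 4.29 + 7.32 + 2.44 = 22.03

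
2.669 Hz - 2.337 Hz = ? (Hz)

0.332 Hz

In Hz:
  2.669 Hz → 2.669
  2.337 Hz → 2.337
Difference: 2.669 - 2.337 = 0.332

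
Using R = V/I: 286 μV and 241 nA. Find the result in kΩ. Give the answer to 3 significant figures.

(286 × 10^-6) / (241 × 10^-9) = 1.1867 × 10^3 Ω

1.19 kΩ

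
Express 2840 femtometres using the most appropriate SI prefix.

2.84 picometres

= 2.84 × 10⁻¹² metres; 10⁻¹² is pico.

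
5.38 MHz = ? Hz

mega = 1e6, (no prefix) = 1e0; factor is 1e6.
5.38 × 1e6 = 5380000

5380000 Hz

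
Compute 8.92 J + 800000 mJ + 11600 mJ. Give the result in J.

In J:
  8.92 J → 8.92
  800000 mJ = 800000 × 10⁻³ J = 800
  11600 mJ = 11600 × 10⁻³ J = 11.6
Sum: 8.92 + 800 + 11.6 = 820.52

820.52 J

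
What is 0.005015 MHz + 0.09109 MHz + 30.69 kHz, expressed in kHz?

126.795 kHz

In kHz:
  0.005015 MHz = 0.005015 × 10³ kHz = 5.015
  0.09109 MHz = 0.09109 × 10³ kHz = 91.09
  30.69 kHz → 30.69
Sum: 5.015 + 91.09 + 30.69 = 126.795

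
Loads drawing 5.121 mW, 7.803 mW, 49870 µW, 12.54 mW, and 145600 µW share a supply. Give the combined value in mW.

220.934 mW

In mW:
  5.121 mW → 5.121
  7.803 mW → 7.803
  49870 µW = 49870 × 10^-3 mW = 49.87
  12.54 mW → 12.54
  145600 µW = 145600 × 10^-3 mW = 145.6
Sum: 5.121 + 7.803 + 49.87 + 12.54 + 145.6 = 220.934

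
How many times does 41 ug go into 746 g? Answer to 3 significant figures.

(746) / (41 × 10^-6) = 18.2 × 10^6

18200000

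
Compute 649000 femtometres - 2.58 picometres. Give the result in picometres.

In picometres:
  649000 femtometres = 649000 × 10^-3 picometres = 649
  2.58 picometres → 2.58
Difference: 649 - 2.58 = 646.42

646.42 picometres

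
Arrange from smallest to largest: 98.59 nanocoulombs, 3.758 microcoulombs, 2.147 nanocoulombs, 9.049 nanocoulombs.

98.59 nanocoulombs = 0.00000009859 coulombs
3.758 microcoulombs = 0.000003758 coulombs
2.147 nanocoulombs = 0.000000002147 coulombs
9.049 nanocoulombs = 0.000000009049 coulombs

2.147 nanocoulombs < 9.049 nanocoulombs < 98.59 nanocoulombs < 3.758 microcoulombs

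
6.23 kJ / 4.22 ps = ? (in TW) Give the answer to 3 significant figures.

1480 TW

(6.23 × 10³) / (4.22 × 10⁻¹²) = 1.4763 × 10¹⁵ W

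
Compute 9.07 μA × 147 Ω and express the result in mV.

1.33329 mV

9.07 × 10^-6 × 147 = 1333.29 × 10^-6 V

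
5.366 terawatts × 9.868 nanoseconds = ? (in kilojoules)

5.366 × 10^12 × 9.868 × 10^-9 = 52.951688 × 10^3 J

52.951688 kilojoules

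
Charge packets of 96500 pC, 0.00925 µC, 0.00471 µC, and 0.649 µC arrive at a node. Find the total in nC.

In nC:
  96500 pC = 96500 × 10^-3 nC = 96.5
  0.00925 µC = 0.00925 × 10^3 nC = 9.25
  0.00471 µC = 0.00471 × 10^3 nC = 4.71
  0.649 µC = 0.649 × 10^3 nC = 649
Sum: 96.5 + 9.25 + 4.71 + 649 = 759.46

759.46 nC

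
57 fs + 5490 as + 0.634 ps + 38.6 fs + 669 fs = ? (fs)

In fs:
  57 fs → 57
  5490 as = 5490 × 10⁻³ fs = 5.49
  0.634 ps = 0.634 × 10³ fs = 634
  38.6 fs → 38.6
  669 fs → 669
Sum: 57 + 5.49 + 634 + 38.6 + 669 = 1404.09

1404.09 fs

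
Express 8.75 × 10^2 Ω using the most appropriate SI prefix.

875 Ω

= 875 Ω; mantissa already in [1, 1000).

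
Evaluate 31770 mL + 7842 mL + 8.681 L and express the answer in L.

48.293 L

In L:
  31770 mL = 31770 × 10^-3 L = 31.77
  7842 mL = 7842 × 10^-3 L = 7.842
  8.681 L → 8.681
Sum: 31.77 + 7.842 + 8.681 = 48.293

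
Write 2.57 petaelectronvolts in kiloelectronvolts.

peta = 10^15, kilo = 10^3; factor is 10^12.
2.57 × 10^12 = 2570000000000

2570000000000 kiloelectronvolts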